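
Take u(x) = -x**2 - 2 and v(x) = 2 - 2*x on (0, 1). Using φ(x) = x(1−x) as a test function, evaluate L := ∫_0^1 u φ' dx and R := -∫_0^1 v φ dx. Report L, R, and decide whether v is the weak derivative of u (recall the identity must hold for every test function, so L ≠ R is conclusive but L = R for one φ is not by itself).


LHS = 1/6, RHS = -1/6. No, v is not the weak derivative of u.

u(x) = -x**2 - 2, classical derivative u'(x) = -2*x.
φ(x) = x(1−x), so φ'(x) = 1 - 2*x.
Note φ(0) = φ(1) = 0, so the boundary term u·φ vanishes.
LHS = ∫_0^1 u(x) φ'(x) dx = ∫_0^1 (2*x^3 - x^2 + 4*x - 2) dx. Term by term:
  ∫_0^1 2*x^3 dx = 1/2;  ∫_0^1 -x^2 dx = -1/3;  ∫_0^1 4*x dx = 2;
  ∫_0^1 -2 dx = -2.
Sum: 1/2 − 1/3 + 2 − 2 = 1/6.
So LHS = 1/6.
∫_0^1 v(x) φ(x) dx = ∫_0^1 (2*x^3 - 4*x^2 + 2*x) dx. Term by term:
  ∫_0^1 2*x^3 dx = 1/2;  ∫_0^1 -4*x^2 dx = -4/3;  ∫_0^1 2*x dx = 1.
Sum: 1/2 − 4/3 + 1 = 1/6.
So RHS = -∫_0^1 v(x) φ(x) dx = -1/6.
LHS − RHS = 1/3 ≠ 0, so the identity fails.
(For a valid weak derivative the identity must hold for EVERY test function, in particular this one. The failure shows v is NOT the weak derivative of u.)
Correct weak derivative would be u'(x) = -2*x.


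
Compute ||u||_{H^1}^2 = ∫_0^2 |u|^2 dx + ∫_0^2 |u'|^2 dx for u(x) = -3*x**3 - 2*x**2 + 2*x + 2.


||u||_{H^1}^2 = 31632/35

The H^1 norm (squared) on an interval (0, L) is
  ||u||_{H^1}^2 = ∫_0^L u(x)^2 dx + ∫_0^L u'(x)^2 dx.
Compute u'(x) = -9*x**2 - 4*x + 2.
Then u(x)^2 = 9*x**6 + 12*x**5 - 8*x**4 - 20*x**3 - 4*x**2 + 8*x + 4 and u'(x)^2 = 81*x**4 + 72*x**3 - 20*x**2 - 16*x + 4.
Integrate each monomial from 0 to 2 using ∫_0^2 c·x^n dx = c·2^(n+1)/(n+1):
  ∫_0^2 u(x)^2 dx = ∫_0^2 (9*x^6 + 12*x^5 - 8*x^4 - 20*x^3 - 4*x^2 + 8*x + 4) dx. Term by term:
    ∫_0^2 9*x^6 dx = 1152/7;  ∫_0^2 12*x^5 dx = 128;  ∫_0^2 -8*x^4 dx = -256/5;
    ∫_0^2 -20*x^3 dx = -80;  ∫_0^2 -4*x^2 dx = -32/3;  ∫_0^2 8*x dx = 16;
    ∫_0^2 4 dx = 8.
  Sum: 1152/7 + 128 − 256/5 − 80 − 32/3 + 16 + 8 = 18344/105.
  ∫_0^2 u'(x)^2 dx = ∫_0^2 (81*x^4 + 72*x^3 - 20*x^2 - 16*x + 4) dx. Term by term:
    ∫_0^2 81*x^4 dx = 2592/5;  ∫_0^2 72*x^3 dx = 288;  ∫_0^2 -20*x^2 dx = -160/3;
    ∫_0^2 -16*x dx = -32;  ∫_0^2 4 dx = 8.
  Sum: 2592/5 + 288 − 160/3 − 32 + 8 = 10936/15.
Adding: ||u||_{H^1}^2 = 18344/105 + 10936/15 = 31632/35.


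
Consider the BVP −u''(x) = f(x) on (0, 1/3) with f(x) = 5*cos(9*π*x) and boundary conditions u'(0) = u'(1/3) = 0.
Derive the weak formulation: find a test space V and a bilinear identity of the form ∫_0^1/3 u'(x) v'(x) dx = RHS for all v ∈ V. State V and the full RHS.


V = H^1(0, 1/3) (no boundary constraint on v; u is determined up to an additive constant); weak form: ∫_0^1/3 u'v' dx = ∫_0^1/3 (5*cos(9*π*x)) v dx for all v ∈ V.

Multiply both sides by a test function v and integrate from 0 to 1/3:
  ∫_0^1/3 −u''(x) v(x) dx = ∫_0^1/3 f(x) v(x) dx.
Integrate the LHS by parts once:
  ∫_0^1/3 −u'' v dx = −[u'(x) v(x)]_0^1/3 + ∫_0^1/3 u'(x) v'(x) dx.
Thus ∫_0^1/3 u'(x) v'(x) dx = ∫_0^1/3 f(x) v(x) dx + [u'(x) v(x)]_0^1/3.
Choose V so that boundary terms are either known or forced to vanish.
u has homogeneous Neumann: u'(0) = u'(1/3) = 0. So [u' v]_0^1/3 = 0·v(1/3) − 0·v(0) = 0 for any v; take V = H^1(0, 1/3).
Weak formulation: find u (satisfying any essential BC) such that ∫_0^1/3 u'(x) v'(x) dx = ∫_0^1/3 f v dx for all v ∈ V (homogeneous Neumann, so boundary terms vanish).
Substituting f(x) = 5*cos(9*π*x), the right-hand side is ∫_0^1/3 (5*cos(9*π*x)) v dx.
Compatibility check (pure Neumann): taking v ≡ 1 ∈ V gives 0 = ∫_0^1/3 f dx + (0) − (0), i.e. ∫_0^1/3 f dx must equal u'(0) − u'(1/3) = 0. Indeed ∫_0^1/3 (5*cos(9*π*x)) dx = 0, so the data are compatible. The solution is then unique only up to an additive constant (fix it e.g. by requiring ∫_0^1/3 u dx = 0).


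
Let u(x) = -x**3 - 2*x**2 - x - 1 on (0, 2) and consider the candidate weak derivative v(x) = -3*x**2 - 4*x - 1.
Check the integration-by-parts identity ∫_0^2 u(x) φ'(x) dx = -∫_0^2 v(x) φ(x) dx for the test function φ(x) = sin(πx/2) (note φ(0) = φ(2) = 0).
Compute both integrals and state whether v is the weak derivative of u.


LHS = -96/π^3 + 44/π, RHS = -96/π^3 + 44/π. Yes, v = u' weakly.

u(x) = -x**3 - 2*x**2 - x - 1, classical derivative u'(x) = -3*x**2 - 4*x - 1.
φ(x) = sin(πx/2), so φ'(x) = π*cos(π*x/2)/2.
Note φ(0) = φ(2) = 0, so the boundary term u·φ vanishes.
LHS = ∫_0^2 u(x) φ'(x) dx = ∫_0^2 (-π*x^3*cos(π*x/2)/2 - π*x^2*cos(π*x/2) - π*x*cos(π*x/2)/2 - π*cos(π*x/2)/2) dx. Term by term:
  ∫_0^2 -π*cos(π*x/2)/2 dx = 0;  ∫_0^2 -π*x^2*cos(π*x/2) dx = 16/π;  ∫_0^2 -π*x*cos(π*x/2)/2 dx = 4/π;
  ∫_0^2 -π*x^3*cos(π*x/2)/2 dx = -96/π^3 + 24/π.
Sum: 0 + 16/π + 4/π + -96/π^3 + 24/π = -96/π^3 + 44/π.
So LHS = -96/π^3 + 44/π.
∫_0^2 v(x) φ(x) dx = ∫_0^2 (-3*x^2*sin(π*x/2) - 4*x*sin(π*x/2) - sin(π*x/2)) dx. Term by term:
  ∫_0^2 -sin(π*x/2) dx = -4/π;  ∫_0^2 -4*x*sin(π*x/2) dx = -16/π;  ∫_0^2 -3*x^2*sin(π*x/2) dx = -24/π + 96/π^3.
Sum: -4/π − 16/π + -24/π + 96/π^3 = -44/π + 96/π^3.
So RHS = -∫_0^2 v(x) φ(x) dx = -96/π^3 + 44/π.
LHS = RHS, so the identity holds for this test φ.
Moreover u is smooth here and v(x) = u'(x) = -3*x**2 - 4*x - 1 pointwise, so the identity holds for every test function. Hence v is the weak derivative of u.


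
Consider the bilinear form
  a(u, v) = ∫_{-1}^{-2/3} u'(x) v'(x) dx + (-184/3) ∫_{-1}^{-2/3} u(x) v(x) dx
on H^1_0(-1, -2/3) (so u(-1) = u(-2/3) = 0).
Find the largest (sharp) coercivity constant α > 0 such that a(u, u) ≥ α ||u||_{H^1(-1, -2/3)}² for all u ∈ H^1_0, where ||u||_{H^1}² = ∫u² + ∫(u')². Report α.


α = (-184 + 27*π^2)/(3*(1 + 9*π^2))

Coercivity of a(·,·) on H^1_0(-1, -2/3) means a(u, u) ≥ α ||u||_{H^1}² for every u ∈ H^1_0.
The interval has length L = 1/3, and Poincaré/coercivity depend only on L. Here a(u, u) = ∫(u')² + (-184/3)·∫u².
Here c = -184/3 < 0 with |c| < (π/L)² = 9*π^2, so coercivity still holds. The condition a(u,u) ≥ α||u||_{H^1}² reads (1−α)∫(u')² ≥ (α−c)∫u². Any admissible α is ≤ 1 (rapidly oscillating u have ∫u²/∫(u')² → 0), and α = 1 would force 0 ≥ (1−c)∫u², impossible since c < 1; so 1−α > 0. By the sharp Poincaré inequality on H^1_0 of an interval of length L, ∫(u')² ≥ (π/L)²∫u² with equality for the first sine mode sin(π(x−x₀)/L) (x₀ the left endpoint), so the inequality holds for all u iff (1−α)(π/L)² ≥ α − c, i.e. α ≤ ((π/L)² + c)/((π/L)² + 1) = (1 + c(L/π)²)/(1 + (L/π)²). (Direct route, valid since c ≤ 0: Poincaré gives c∫u² ≥ c(L/π)²∫(u')², so a(u,u) ≥ (1 + c(L/π)²)∫(u')², while ||u||_{H^1}² ≤ (1 + (L/π)²)∫(u')²; dividing yields the same α.) With (π/L)² = 9*π^2 and c = -184/3, the largest admissible constant is α = ((π/L)² + c)/((π/L)² + 1).
Simplifying, α = (-184 + 27*π^2)/(3*(1 + 9*π^2)).


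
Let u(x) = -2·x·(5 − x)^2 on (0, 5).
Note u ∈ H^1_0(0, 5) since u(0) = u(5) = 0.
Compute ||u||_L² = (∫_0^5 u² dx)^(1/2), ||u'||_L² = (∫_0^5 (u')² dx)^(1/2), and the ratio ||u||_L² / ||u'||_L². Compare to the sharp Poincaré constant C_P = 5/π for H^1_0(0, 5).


||u||_L² / ||u'||_L² = 5*sqrt(14)/14 < C_P = 5/π.

u(x) = -2·x·(5 − x)^2, so u'(x) = 2*(5 - 3*x)*(x - 5).
u(x) = -2·x·(5 − x)^2 vanishes at x = 0 and x = 5, so u ∈ H^1_0(0, 5). Differentiate via the product rule and integrate the resulting polynomials term by term.
  ∫_0^5 u² dx = ∫_0^5 (4*x^6 - 80*x^5 + 600*x^4 - 2000*x^3 + 2500*x^2) dx. Term by term:
    ∫_0^5 4*x^6 dx = 312500/7;  ∫_0^5 -80*x^5 dx = -625000/3;  ∫_0^5 600*x^4 dx = 375000;
    ∫_0^5 -2000*x^3 dx = -312500;  ∫_0^5 2500*x^2 dx = 312500/3.
  Sum: 312500/7 − 625000/3 + 375000 − 312500 + 312500/3 = 62500/21.
  ∫_0^5 (u')² dx = ∫_0^5 (36*x^4 - 480*x^3 + 2200*x^2 - 4000*x + 2500) dx. Term by term:
    ∫_0^5 36*x^4 dx = 22500;  ∫_0^5 -480*x^3 dx = -75000;  ∫_0^5 2200*x^2 dx = 275000/3;
    ∫_0^5 -4000*x dx = -50000;  ∫_0^5 2500 dx = 12500.
  Sum: 22500 − 75000 + 275000/3 − 50000 + 12500 = 5000/3.
∫_0^5 u² dx = 62500/21, so ||u||_L² = 250*sqrt(21)/21.
∫_0^5 (u')² dx = 5000/3, so ||u'||_L² = 50*sqrt(6)/3.
Ratio ||u||_L² / ||u'||_L² = 5*sqrt(14)/14.
Sharp Poincaré constant on H^1_0(0, 5) is C_P = L/π = 5/π, achieved by sin(π/5·x).
A polynomial bump cannot attain the sharp Poincaré constant (only the first sine eigenfunction does), so the ratio is strictly less than C_P, consistent with ||u||_L² ≤ C_P ||u'||_L².


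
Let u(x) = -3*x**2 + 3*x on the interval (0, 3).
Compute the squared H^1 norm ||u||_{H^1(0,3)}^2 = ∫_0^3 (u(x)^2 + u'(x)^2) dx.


||u||_{H^1}^2 = 3429/10

The H^1 norm (squared) on an interval (0, L) is
  ||u||_{H^1}^2 = ∫_0^L u(x)^2 dx + ∫_0^L u'(x)^2 dx.
Compute u'(x) = 3 - 6*x.
Then u(x)^2 = 9*x**4 - 18*x**3 + 9*x**2 and u'(x)^2 = 36*x**2 - 36*x + 9.
Integrate each monomial from 0 to 3 using ∫_0^3 c·x^n dx = c·3^(n+1)/(n+1):
  ∫_0^3 u(x)^2 dx = ∫_0^3 (9*x^4 - 18*x^3 + 9*x^2) dx. Term by term:
    ∫_0^3 9*x^4 dx = 2187/5;  ∫_0^3 -18*x^3 dx = -729/2;  ∫_0^3 9*x^2 dx = 81.
  Sum: 2187/5 − 729/2 + 81 = 1539/10.
  ∫_0^3 u'(x)^2 dx = ∫_0^3 (36*x^2 - 36*x + 9) dx. Term by term:
    ∫_0^3 36*x^2 dx = 324;  ∫_0^3 -36*x dx = -162;  ∫_0^3 9 dx = 27.
  Sum: 324 − 162 + 27 = 189.
Adding: ||u||_{H^1}^2 = 1539/10 + 189 = 3429/10.


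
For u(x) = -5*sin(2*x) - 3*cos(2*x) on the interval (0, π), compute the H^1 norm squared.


||u||_{H^1(0,π)}^2 = 85*π

u'(x) = 6*sin(2*x) - 10*cos(2*x).
Expand u² and (u')² and integrate term by term on (0, π), using: for integers n ≥ 1, ∫_0^π sin²(nx) dx = ∫_0^π cos²(nx) dx = π/2; for n ≠ n', ∫_0^π sin(nx)sin(n'x) dx = ∫_0^π cos(nx)cos(n'x) dx = 0; and by product-to-sum, ∫_0^π sin(nx)cos(n'x) dx = ½∫_0^π [sin((n+n')x) + sin((n−n')x)] dx, which is 0 when n+n' is even and 2n/(n²−n'²) when n+n' is odd (it need not vanish on (0, π)).
  u² squared terms: (-5)²·∫sin(2x)² dx = 25·π/2 = 25*π/2;  (-3)²·∫cos(2x)² dx = 9·π/2 = 9*π/2.
  u² cross terms: 2·(-5)·(-3)·∫sin(2x)·cos(2x) dx = 30·(0) = 0.
  So ∫_0^π u² dx = 25*π/2 + 9*π/2 + 0 = 17*π.
  (u')² squared terms: (-10)²·∫cos(2x)² dx = 100·π/2 = 50*π;  (6)²·∫sin(2x)² dx = 36·π/2 = 18*π.
  (u')² cross terms: 2·(-10)·(6)·∫cos(2x)·sin(2x) dx = -120·(0) = 0.
  So ∫_0^π (u')² dx = 50*π + 18*π + 0 = 68*π.
||u||_{H^1}^2 = (17*π) + (68*π) = 85*π.


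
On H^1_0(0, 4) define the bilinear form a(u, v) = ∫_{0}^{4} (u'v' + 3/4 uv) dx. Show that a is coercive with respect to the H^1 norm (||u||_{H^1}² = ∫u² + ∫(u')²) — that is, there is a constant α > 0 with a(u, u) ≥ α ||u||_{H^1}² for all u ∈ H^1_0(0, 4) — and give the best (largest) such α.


α = (π^2 + 12)/(π^2 + 16)

Coercivity of a(·,·) on H^1_0(0, 4) means a(u, u) ≥ α ||u||_{H^1}² for every u ∈ H^1_0.
The interval has length L = 4, and Poincaré/coercivity depend only on L. Here a(u, u) = ∫(u')² + (3/4)·∫u².
Here 0 < c = 3/4 < 1. The condition a(u,u) ≥ α||u||_{H^1}² reads (1−α)∫(u')² ≥ (α−c)∫u². Any admissible α is ≤ 1 (rapidly oscillating u have ∫u²/∫(u')² → 0), and α = 1 would force 0 ≥ (1−c)∫u², impossible since c < 1; so 1−α > 0. By the sharp Poincaré inequality on H^1_0 of an interval of length L, ∫(u')² ≥ (π/L)²∫u² with equality for the first sine mode sin(π(x−x₀)/L) (x₀ the left endpoint), so the inequality holds for all u iff (1−α)(π/L)² ≥ α − c, i.e. α ≤ ((π/L)² + c)/((π/L)² + 1) = (1 + c(L/π)²)/(1 + (L/π)²). With (π/L)² = π^2/16 and c = 3/4, the largest admissible constant is α = ((π/L)² + c)/((π/L)² + 1).
Simplifying, α = (π^2 + 12)/(π^2 + 16).


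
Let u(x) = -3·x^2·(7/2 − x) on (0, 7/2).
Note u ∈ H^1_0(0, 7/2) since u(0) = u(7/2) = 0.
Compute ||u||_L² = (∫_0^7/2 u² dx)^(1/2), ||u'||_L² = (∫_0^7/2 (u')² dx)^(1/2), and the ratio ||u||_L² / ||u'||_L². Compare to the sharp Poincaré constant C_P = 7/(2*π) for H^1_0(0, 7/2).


||u||_L² / ||u'||_L² = sqrt(14)/4 < C_P = 7/(2*π).

u(x) = -3·x^2·(7/2 − x), so u'(x) = 3*x*(3*x - 7).
u(x) = -3·x^2·(7/2 − x) vanishes at x = 0 and x = 7/2, so u ∈ H^1_0(0, 7/2). Differentiate via the product rule and integrate the resulting polynomials term by term.
  ∫_0^7/2 u² dx = ∫_0^7/2 (9*x^6 - 63*x^5 + 441*x^4/4) dx. Term by term:
    ∫_0^7/2 9*x^6 dx = 1058841/128;  ∫_0^7/2 -63*x^5 dx = -2470629/128;  ∫_0^7/2 441*x^4/4 dx = 7411887/640.
  Sum: 1058841/128 − 2470629/128 + 7411887/640 = 352947/640.
  ∫_0^7/2 (u')² dx = ∫_0^7/2 (81*x^4 - 378*x^3 + 441*x^2) dx. Term by term:
    ∫_0^7/2 81*x^4 dx = 1361367/160;  ∫_0^7/2 -378*x^3 dx = -453789/32;  ∫_0^7/2 441*x^2 dx = 50421/8.
  Sum: 1361367/160 − 453789/32 + 50421/8 = 50421/80.
∫_0^7/2 u² dx = 352947/640, so ||u||_L² = 343*sqrt(30)/80.
∫_0^7/2 (u')² dx = 50421/80, so ||u'||_L² = 49*sqrt(105)/20.
Ratio ||u||_L² / ||u'||_L² = sqrt(14)/4.
Sharp Poincaré constant on H^1_0(0, 7/2) is C_P = L/π = 7/(2*π), achieved by sin(2*π/7·x).
A polynomial bump cannot attain the sharp Poincaré constant (only the first sine eigenfunction does), so the ratio is strictly less than C_P, consistent with ||u||_L² ≤ C_P ||u'||_L².


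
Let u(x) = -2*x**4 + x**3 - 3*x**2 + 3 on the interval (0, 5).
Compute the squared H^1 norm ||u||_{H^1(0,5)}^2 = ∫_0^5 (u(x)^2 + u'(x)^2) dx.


||u||_{H^1}^2 = 13062155/9

The H^1 norm (squared) on an interval (0, L) is
  ||u||_{H^1}^2 = ∫_0^L u(x)^2 dx + ∫_0^L u'(x)^2 dx.
Compute u'(x) = -8*x**3 + 3*x**2 - 6*x.
Then u(x)^2 = 4*x**8 - 4*x**7 + 13*x**6 - 6*x**5 - 3*x**4 + 6*x**3 - 18*x**2 + 9 and u'(x)^2 = 64*x**6 - 48*x**5 + 105*x**4 - 36*x**3 + 36*x**2.
Integrate each monomial from 0 to 5 using ∫_0^5 c·x^n dx = c·5^(n+1)/(n+1):
  ∫_0^5 u(x)^2 dx = ∫_0^5 (4*x^8 - 4*x^7 + 13*x^6 - 6*x^5 - 3*x^4 + 6*x^3 - 18*x^2 + 9) dx. Term by term:
    ∫_0^5 4*x^8 dx = 7812500/9;  ∫_0^5 -4*x^7 dx = -390625/2;  ∫_0^5 13*x^6 dx = 1015625/7;
    ∫_0^5 -6*x^5 dx = -15625;  ∫_0^5 -3*x^4 dx = -1875;  ∫_0^5 6*x^3 dx = 1875/2;
    ∫_0^5 -18*x^2 dx = -750;  ∫_0^5 9 dx = 45.
  Sum: 7812500/9 − 390625/2 + 1015625/7 − 15625 − 1875 + 1875/2 − 750 + 45 = 50435585/63.
  ∫_0^5 u'(x)^2 dx = ∫_0^5 (64*x^6 - 48*x^5 + 105*x^4 - 36*x^3 + 36*x^2) dx. Term by term:
    ∫_0^5 64*x^6 dx = 5000000/7;  ∫_0^5 -48*x^5 dx = -125000;  ∫_0^5 105*x^4 dx = 65625;
    ∫_0^5 -36*x^3 dx = -5625;  ∫_0^5 36*x^2 dx = 1500.
  Sum: 5000000/7 − 125000 + 65625 − 5625 + 1500 = 4555500/7.
Adding: ||u||_{H^1}^2 = 50435585/63 + 4555500/7 = 13062155/9.


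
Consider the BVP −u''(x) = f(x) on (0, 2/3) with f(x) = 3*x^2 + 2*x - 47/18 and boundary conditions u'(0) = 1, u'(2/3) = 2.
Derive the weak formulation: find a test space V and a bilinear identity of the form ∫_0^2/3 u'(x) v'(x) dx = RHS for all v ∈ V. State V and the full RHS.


V = H^1(0, 2/3) (v unrestricted at boundary; u is determined up to an additive constant); weak form: ∫_0^2/3 u'v' dx = ∫_0^2/3 (3*x^2 + 2*x - 47/18) v dx + 2·v(2/3) − v(0) for all v ∈ V.

Multiply both sides by a test function v and integrate from 0 to 2/3:
  ∫_0^2/3 −u''(x) v(x) dx = ∫_0^2/3 f(x) v(x) dx.
Integrate the LHS by parts once:
  ∫_0^2/3 −u'' v dx = −[u'(x) v(x)]_0^2/3 + ∫_0^2/3 u'(x) v'(x) dx.
Thus ∫_0^2/3 u'(x) v'(x) dx = ∫_0^2/3 f(x) v(x) dx + [u'(x) v(x)]_0^2/3.
Choose V so that boundary terms are either known or forced to vanish.
u has inhomogeneous Neumann u'(0) = 1, u'(2/3) = 2. [u' v]_0^2/3 = (2)·v(2/3) − (1)·v(0) = 2·v(2/3) − v(0). Take V = H^1(0, 2/3); boundary term becomes part of RHS.
Weak formulation: find u (satisfying any essential BC) such that ∫_0^2/3 u'(x) v'(x) dx = ∫_0^2/3 f v dx + 2·v(2/3) − v(0) for all v ∈ V (Neumann data are natural BCs: they enter the RHS as boundary terms).
Substituting f(x) = 3*x^2 + 2*x - 47/18, the right-hand side is ∫_0^2/3 (3*x^2 + 2*x - 47/18) v dx + 2·v(2/3) − v(0).
Compatibility check (pure Neumann): taking v ≡ 1 ∈ V gives 0 = ∫_0^2/3 f dx + (2) − (1), i.e. ∫_0^2/3 f dx must equal u'(0) − u'(2/3) = -1. Indeed ∫_0^2/3 (3*x^2 + 2*x - 47/18) dx = -1, so the data are compatible. The solution is then unique only up to an additive constant (fix it e.g. by requiring ∫_0^2/3 u dx = 0).


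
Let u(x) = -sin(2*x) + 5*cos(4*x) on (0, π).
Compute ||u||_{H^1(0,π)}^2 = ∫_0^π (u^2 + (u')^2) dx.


||u||_{H^1(0,π)}^2 = 215*π

u'(x) = -20*sin(4*x) - 2*cos(2*x).
Expand u² and (u')² and integrate term by term on (0, π), using: for integers n ≥ 1, ∫_0^π sin²(nx) dx = ∫_0^π cos²(nx) dx = π/2; for n ≠ n', ∫_0^π sin(nx)sin(n'x) dx = ∫_0^π cos(nx)cos(n'x) dx = 0; and by product-to-sum, ∫_0^π sin(nx)cos(n'x) dx = ½∫_0^π [sin((n+n')x) + sin((n−n')x)] dx, which is 0 when n+n' is even and 2n/(n²−n'²) when n+n' is odd (it need not vanish on (0, π)).
  u² squared terms: (-1)²·∫sin(2x)² dx = 1·π/2 = π/2;  (5)²·∫cos(4x)² dx = 25·π/2 = 25*π/2.
  u² cross terms: 2·(-1)·(5)·∫sin(2x)·cos(4x) dx = -10·(0) = 0.
  So ∫_0^π u² dx = π/2 + 25*π/2 + 0 = 13*π.
  (u')² squared terms: (-20)²·∫sin(4x)² dx = 400·π/2 = 200*π;  (-2)²·∫cos(2x)² dx = 4·π/2 = 2*π.
  (u')² cross terms: 2·(-20)·(-2)·∫sin(4x)·cos(2x) dx = 80·(0) = 0.
  So ∫_0^π (u')² dx = 200*π + 2*π + 0 = 202*π.
||u||_{H^1}^2 = (13*π) + (202*π) = 215*π.


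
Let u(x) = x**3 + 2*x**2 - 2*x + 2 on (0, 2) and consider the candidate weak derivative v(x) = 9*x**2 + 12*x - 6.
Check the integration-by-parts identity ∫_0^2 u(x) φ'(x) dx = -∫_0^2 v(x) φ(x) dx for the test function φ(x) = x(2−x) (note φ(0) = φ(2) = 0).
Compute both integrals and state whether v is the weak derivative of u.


LHS = -112/15, RHS = -112/5. No, v is not the weak derivative of u.

u(x) = x**3 + 2*x**2 - 2*x + 2, classical derivative u'(x) = 3*x**2 + 4*x - 2.
φ(x) = x(2−x), so φ'(x) = 2 - 2*x.
Note φ(0) = φ(2) = 0, so the boundary term u·φ vanishes.
LHS = ∫_0^2 u(x) φ'(x) dx = ∫_0^2 (-2*x^4 - 2*x^3 + 8*x^2 - 8*x + 4) dx. Term by term:
  ∫_0^2 -2*x^4 dx = -64/5;  ∫_0^2 -2*x^3 dx = -8;  ∫_0^2 8*x^2 dx = 64/3;
  ∫_0^2 -8*x dx = -16;  ∫_0^2 4 dx = 8.
Sum: -64/5 − 8 + 64/3 − 16 + 8 = -112/15.
So LHS = -112/15.
∫_0^2 v(x) φ(x) dx = ∫_0^2 (-9*x^4 + 6*x^3 + 30*x^2 - 12*x) dx. Term by term:
  ∫_0^2 -9*x^4 dx = -288/5;  ∫_0^2 6*x^3 dx = 24;  ∫_0^2 30*x^2 dx = 80;
  ∫_0^2 -12*x dx = -24.
Sum: -288/5 + 24 + 80 − 24 = 112/5.
So RHS = -∫_0^2 v(x) φ(x) dx = -112/5.
LHS − RHS = 224/15 ≠ 0, so the identity fails.
(For a valid weak derivative the identity must hold for EVERY test function, in particular this one. The failure shows v is NOT the weak derivative of u.)
Correct weak derivative would be u'(x) = 3*x**2 + 4*x - 2.


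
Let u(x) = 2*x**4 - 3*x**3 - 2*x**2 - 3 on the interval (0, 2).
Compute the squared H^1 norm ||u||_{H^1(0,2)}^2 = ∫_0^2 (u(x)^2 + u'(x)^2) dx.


||u||_{H^1}^2 = 42334/315

The H^1 norm (squared) on an interval (0, L) is
  ||u||_{H^1}^2 = ∫_0^L u(x)^2 dx + ∫_0^L u'(x)^2 dx.
Compute u'(x) = 8*x**3 - 9*x**2 - 4*x.
Then u(x)^2 = 4*x**8 - 12*x**7 + x**6 + 12*x**5 - 8*x**4 + 18*x**3 + 12*x**2 + 9 and u'(x)^2 = 64*x**6 - 144*x**5 + 17*x**4 + 72*x**3 + 16*x**2.
Integrate each monomial from 0 to 2 using ∫_0^2 c·x^n dx = c·2^(n+1)/(n+1):
  ∫_0^2 u(x)^2 dx = ∫_0^2 (4*x^8 - 12*x^7 + x^6 + 12*x^5 - 8*x^4 + 18*x^3 + 12*x^2 + 9) dx. Term by term:
    ∫_0^2 4*x^8 dx = 2048/9;  ∫_0^2 -12*x^7 dx = -384;  ∫_0^2 x^6 dx = 128/7;
    ∫_0^2 12*x^5 dx = 128;  ∫_0^2 -8*x^4 dx = -256/5;  ∫_0^2 18*x^3 dx = 72;
    ∫_0^2 12*x^2 dx = 32;  ∫_0^2 9 dx = 18.
  Sum: 2048/9 − 384 + 128/7 + 128 − 256/5 + 72 + 32 + 18 = 19102/315.
  ∫_0^2 u'(x)^2 dx = ∫_0^2 (64*x^6 - 144*x^5 + 17*x^4 + 72*x^3 + 16*x^2) dx. Term by term:
    ∫_0^2 64*x^6 dx = 8192/7;  ∫_0^2 -144*x^5 dx = -1536;  ∫_0^2 17*x^4 dx = 544/5;
    ∫_0^2 72*x^3 dx = 288;  ∫_0^2 16*x^2 dx = 128/3.
  Sum: 8192/7 − 1536 + 544/5 + 288 + 128/3 = 7744/105.
Adding: ||u||_{H^1}^2 = 19102/315 + 7744/105 = 42334/315.


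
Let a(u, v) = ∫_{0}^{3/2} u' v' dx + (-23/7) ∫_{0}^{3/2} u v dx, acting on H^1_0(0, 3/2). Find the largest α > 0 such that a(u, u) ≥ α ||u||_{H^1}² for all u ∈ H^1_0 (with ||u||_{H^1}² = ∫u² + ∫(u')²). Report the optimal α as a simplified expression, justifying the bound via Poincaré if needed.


α = (-207 + 28*π^2)/(7*(9 + 4*π^2))

Coercivity of a(·,·) on H^1_0(0, 3/2) means a(u, u) ≥ α ||u||_{H^1}² for every u ∈ H^1_0.
The interval has length L = 3/2, and Poincaré/coercivity depend only on L. Here a(u, u) = ∫(u')² + (-23/7)·∫u².
Here c = -23/7 < 0 with |c| < (π/L)² = 4*π^2/9, so coercivity still holds. The condition a(u,u) ≥ α||u||_{H^1}² reads (1−α)∫(u')² ≥ (α−c)∫u². Any admissible α is ≤ 1 (rapidly oscillating u have ∫u²/∫(u')² → 0), and α = 1 would force 0 ≥ (1−c)∫u², impossible since c < 1; so 1−α > 0. By the sharp Poincaré inequality on H^1_0 of an interval of length L, ∫(u')² ≥ (π/L)²∫u² with equality for the first sine mode sin(π(x−x₀)/L) (x₀ the left endpoint), so the inequality holds for all u iff (1−α)(π/L)² ≥ α − c, i.e. α ≤ ((π/L)² + c)/((π/L)² + 1) = (1 + c(L/π)²)/(1 + (L/π)²). (Direct route, valid since c ≤ 0: Poincaré gives c∫u² ≥ c(L/π)²∫(u')², so a(u,u) ≥ (1 + c(L/π)²)∫(u')², while ||u||_{H^1}² ≤ (1 + (L/π)²)∫(u')²; dividing yields the same α.) With (π/L)² = 4*π^2/9 and c = -23/7, the largest admissible constant is α = ((π/L)² + c)/((π/L)² + 1).
Simplifying, α = (-207 + 28*π^2)/(7*(9 + 4*π^2)).


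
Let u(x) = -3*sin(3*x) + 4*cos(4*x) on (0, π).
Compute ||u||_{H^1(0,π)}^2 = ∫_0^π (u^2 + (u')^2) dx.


||u||_{H^1(0,π)}^2 = 2448/7 + 181*π

u'(x) = -16*sin(4*x) - 9*cos(3*x).
Expand u² and (u')² and integrate term by term on (0, π), using: for integers n ≥ 1, ∫_0^π sin²(nx) dx = ∫_0^π cos²(nx) dx = π/2; for n ≠ n', ∫_0^π sin(nx)sin(n'x) dx = ∫_0^π cos(nx)cos(n'x) dx = 0; and by product-to-sum, ∫_0^π sin(nx)cos(n'x) dx = ½∫_0^π [sin((n+n')x) + sin((n−n')x)] dx, which is 0 when n+n' is even and 2n/(n²−n'²) when n+n' is odd (it need not vanish on (0, π)).
  u² squared terms: (-3)²·∫sin(3x)² dx = 9·π/2 = 9*π/2;  (4)²·∫cos(4x)² dx = 16·π/2 = 8*π.
  u² cross terms: 2·(-3)·(4)·∫sin(3x)·cos(4x) dx = -24·(-6/7) = 144/7.
  So ∫_0^π u² dx = 9*π/2 + 8*π + 144/7 = 144/7 + 25*π/2.
  (u')² squared terms: (-16)²·∫sin(4x)² dx = 256·π/2 = 128*π;  (-9)²·∫cos(3x)² dx = 81·π/2 = 81*π/2.
  (u')² cross terms: 2·(-16)·(-9)·∫sin(4x)·cos(3x) dx = 288·(8/7) = 2304/7.
  So ∫_0^π (u')² dx = 128*π + 81*π/2 + 2304/7 = 2304/7 + 337*π/2.
||u||_{H^1}^2 = (144/7 + 25*π/2) + (2304/7 + 337*π/2) = 2448/7 + 181*π.


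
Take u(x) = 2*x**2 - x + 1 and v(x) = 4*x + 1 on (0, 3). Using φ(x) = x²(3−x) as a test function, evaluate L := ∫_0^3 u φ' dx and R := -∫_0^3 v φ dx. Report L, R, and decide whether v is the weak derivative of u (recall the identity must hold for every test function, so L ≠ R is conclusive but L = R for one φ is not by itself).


LHS = -837/20, RHS = -1107/20. No, v is not the weak derivative of u.

u(x) = 2*x**2 - x + 1, classical derivative u'(x) = 4*x - 1.
φ(x) = x²(3−x), so φ'(x) = 3*x*(2 - x).
Note φ(0) = φ(3) = 0, so the boundary term u·φ vanishes.
LHS = ∫_0^3 u(x) φ'(x) dx = ∫_0^3 (-6*x^4 + 15*x^3 - 9*x^2 + 6*x) dx. Term by term:
  ∫_0^3 -6*x^4 dx = -1458/5;  ∫_0^3 15*x^3 dx = 1215/4;  ∫_0^3 -9*x^2 dx = -81;
  ∫_0^3 6*x dx = 27.
Sum: -1458/5 + 1215/4 − 81 + 27 = -837/20.
So LHS = -837/20.
∫_0^3 v(x) φ(x) dx = ∫_0^3 (-4*x^4 + 11*x^3 + 3*x^2) dx. Term by term:
  ∫_0^3 -4*x^4 dx = -972/5;  ∫_0^3 11*x^3 dx = 891/4;  ∫_0^3 3*x^2 dx = 27.
Sum: -972/5 + 891/4 + 27 = 1107/20.
So RHS = -∫_0^3 v(x) φ(x) dx = -1107/20.
LHS − RHS = 27/2 ≠ 0, so the identity fails.
(For a valid weak derivative the identity must hold for EVERY test function, in particular this one. The failure shows v is NOT the weak derivative of u.)
Correct weak derivative would be u'(x) = 4*x - 1.


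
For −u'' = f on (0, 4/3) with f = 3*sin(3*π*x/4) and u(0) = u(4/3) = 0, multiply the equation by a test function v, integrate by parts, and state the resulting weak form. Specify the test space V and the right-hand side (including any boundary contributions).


V = H^1_0(0, 4/3) (so v(0) = v(4/3) = 0); weak form: ∫_0^4/3 u'v' dx = ∫_0^4/3 (3*sin(3*π*x/4)) v dx for all v ∈ V.

Multiply both sides by a test function v and integrate from 0 to 4/3:
  ∫_0^4/3 −u''(x) v(x) dx = ∫_0^4/3 f(x) v(x) dx.
Integrate the LHS by parts once:
  ∫_0^4/3 −u'' v dx = −[u'(x) v(x)]_0^4/3 + ∫_0^4/3 u'(x) v'(x) dx.
Thus ∫_0^4/3 u'(x) v'(x) dx = ∫_0^4/3 f(x) v(x) dx + [u'(x) v(x)]_0^4/3.
Choose V so that boundary terms are either known or forced to vanish.
u is Dirichlet: u(0) = u(4/3) = 0. Let V = H^1_0(0, 4/3); then v(0) = v(4/3) = 0, and [u' v]_0^4/3 = 0.
Weak formulation: find u (satisfying any essential BC) such that ∫_0^4/3 u'(x) v'(x) dx = ∫_0^4/3 f v dx for all v ∈ V.
Substituting f(x) = 3*sin(3*π*x/4), the right-hand side is ∫_0^4/3 (3*sin(3*π*x/4)) v dx.


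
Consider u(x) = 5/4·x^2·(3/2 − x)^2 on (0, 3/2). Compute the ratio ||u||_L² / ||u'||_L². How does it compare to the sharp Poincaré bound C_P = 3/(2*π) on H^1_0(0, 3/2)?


||u||_L² / ||u'||_L² = sqrt(3)/4 < C_P = 3/(2*π).

u(x) = 5/4·x^2·(3/2 − x)^2, so u'(x) = 5*x*(2*x - 3)*(4*x - 3)/8.
u(x) = 5/4·x^2·(3/2 − x)^2 vanishes at x = 0 and x = 3/2, so u ∈ H^1_0(0, 3/2). Differentiate via the product rule and integrate the resulting polynomials term by term.
  ∫_0^3/2 u² dx = ∫_0^3/2 (25*x^8/16 - 75*x^7/8 + 675*x^6/32 - 675*x^5/32 + 2025*x^4/256) dx. Term by term:
    ∫_0^3/2 25*x^8/16 dx = 54675/8192;  ∫_0^3/2 -75*x^7/8 dx = -492075/16384;  ∫_0^3/2 675*x^6/32 dx = 1476225/28672;
    ∫_0^3/2 -675*x^5/32 dx = -164025/4096;  ∫_0^3/2 2025*x^4/256 dx = 98415/8192.
  Sum: 54675/8192 − 492075/16384 + 1476225/28672 − 164025/4096 + 98415/8192 = 10935/114688.
  ∫_0^3/2 (u')² dx = ∫_0^3/2 (25*x^6 - 225*x^5/2 + 2925*x^4/16 - 2025*x^3/16 + 2025*x^2/64) dx. Term by term:
    ∫_0^3/2 25*x^6 dx = 54675/896;  ∫_0^3/2 -225*x^5/2 dx = -54675/256;  ∫_0^3/2 2925*x^4/16 dx = 142155/512;
    ∫_0^3/2 -2025*x^3/16 dx = -164025/1024;  ∫_0^3/2 2025*x^2/64 dx = 18225/512.
  Sum: 54675/896 − 54675/256 + 142155/512 − 164025/1024 + 18225/512 = 3645/7168.
∫_0^3/2 u² dx = 10935/114688, so ||u||_L² = 27*sqrt(105)/896.
∫_0^3/2 (u')² dx = 3645/7168, so ||u'||_L² = 27*sqrt(35)/224.
Ratio ||u||_L² / ||u'||_L² = sqrt(3)/4.
Sharp Poincaré constant on H^1_0(0, 3/2) is C_P = L/π = 3/(2*π), achieved by sin(2*π/3·x).
A polynomial bump cannot attain the sharp Poincaré constant (only the first sine eigenfunction does), so the ratio is strictly less than C_P, consistent with ||u||_L² ≤ C_P ||u'||_L².


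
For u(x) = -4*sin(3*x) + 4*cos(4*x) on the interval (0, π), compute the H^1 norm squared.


||u||_{H^1(0,π)}^2 = 3264/7 + 216*π

u'(x) = -16*sin(4*x) - 12*cos(3*x).
Expand u² and (u')² and integrate term by term on (0, π), using: for integers n ≥ 1, ∫_0^π sin²(nx) dx = ∫_0^π cos²(nx) dx = π/2; for n ≠ n', ∫_0^π sin(nx)sin(n'x) dx = ∫_0^π cos(nx)cos(n'x) dx = 0; and by product-to-sum, ∫_0^π sin(nx)cos(n'x) dx = ½∫_0^π [sin((n+n')x) + sin((n−n')x)] dx, which is 0 when n+n' is even and 2n/(n²−n'²) when n+n' is odd (it need not vanish on (0, π)).
  u² squared terms: (-4)²·∫sin(3x)² dx = 16·π/2 = 8*π;  (4)²·∫cos(4x)² dx = 16·π/2 = 8*π.
  u² cross terms: 2·(-4)·(4)·∫sin(3x)·cos(4x) dx = -32·(-6/7) = 192/7.
  So ∫_0^π u² dx = 8*π + 8*π + 192/7 = 192/7 + 16*π.
  (u')² squared terms: (-16)²·∫sin(4x)² dx = 256·π/2 = 128*π;  (-12)²·∫cos(3x)² dx = 144·π/2 = 72*π.
  (u')² cross terms: 2·(-16)·(-12)·∫sin(4x)·cos(3x) dx = 384·(8/7) = 3072/7.
  So ∫_0^π (u')² dx = 128*π + 72*π + 3072/7 = 3072/7 + 200*π.
||u||_{H^1}^2 = (192/7 + 16*π) + (3072/7 + 200*π) = 3264/7 + 216*π.


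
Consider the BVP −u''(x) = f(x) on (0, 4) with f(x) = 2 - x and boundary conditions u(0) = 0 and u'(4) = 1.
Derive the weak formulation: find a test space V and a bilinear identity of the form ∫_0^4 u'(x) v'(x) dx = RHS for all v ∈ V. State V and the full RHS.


V = {v ∈ H^1(0, 4) : v(0) = 0} (test functions vanish at x = 0 where u is specified); weak form: ∫_0^4 u'v' dx = ∫_0^4 (2 - x) v dx + v(4) for all v ∈ V.

Multiply both sides by a test function v and integrate from 0 to 4:
  ∫_0^4 −u''(x) v(x) dx = ∫_0^4 f(x) v(x) dx.
Integrate the LHS by parts once:
  ∫_0^4 −u'' v dx = −[u'(x) v(x)]_0^4 + ∫_0^4 u'(x) v'(x) dx.
Thus ∫_0^4 u'(x) v'(x) dx = ∫_0^4 f(x) v(x) dx + [u'(x) v(x)]_0^4.
Choose V so that boundary terms are either known or forced to vanish.
Mixed BC: u(0) = 0 (Dirichlet) and u'(4) = 1 (Neumann). Define V = {v ∈ H^1(0, 4) : v(0) = 0}. Then [u' v]_0^4 = u'(4)·v(4) − u'(0)·0 = v(4).
Weak formulation: find u (satisfying any essential BC) such that ∫_0^4 u'(x) v'(x) dx = ∫_0^4 f v dx + v(4) for all v ∈ V (Dirichlet at 0 absorbed into V; Neumann datum at x = 4 contributes the boundary term).
Substituting f(x) = 2 - x, the right-hand side is ∫_0^4 (2 - x) v dx + v(4).


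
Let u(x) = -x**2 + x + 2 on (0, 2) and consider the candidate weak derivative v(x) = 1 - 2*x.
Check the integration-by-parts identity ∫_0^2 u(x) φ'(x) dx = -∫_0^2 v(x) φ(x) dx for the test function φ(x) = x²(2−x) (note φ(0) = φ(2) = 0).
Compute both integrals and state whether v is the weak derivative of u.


LHS = 28/15, RHS = 28/15. Yes, v = u' weakly.

u(x) = -x**2 + x + 2, classical derivative u'(x) = 1 - 2*x.
φ(x) = x²(2−x), so φ'(x) = x*(4 - 3*x).
Note φ(0) = φ(2) = 0, so the boundary term u·φ vanishes.
LHS = ∫_0^2 u(x) φ'(x) dx = ∫_0^2 (3*x^4 - 7*x^3 - 2*x^2 + 8*x) dx. Term by term:
  ∫_0^2 3*x^4 dx = 96/5;  ∫_0^2 -7*x^3 dx = -28;  ∫_0^2 -2*x^2 dx = -16/3;
  ∫_0^2 8*x dx = 16.
Sum: 96/5 − 28 − 16/3 + 16 = 28/15.
So LHS = 28/15.
∫_0^2 v(x) φ(x) dx = ∫_0^2 (2*x^4 - 5*x^3 + 2*x^2) dx. Term by term:
  ∫_0^2 2*x^4 dx = 64/5;  ∫_0^2 -5*x^3 dx = -20;  ∫_0^2 2*x^2 dx = 16/3.
Sum: 64/5 − 20 + 16/3 = -28/15.
So RHS = -∫_0^2 v(x) φ(x) dx = 28/15.
LHS = RHS, so the identity holds for this test φ.
Moreover u is smooth here and v(x) = u'(x) = 1 - 2*x pointwise, so the identity holds for every test function. Hence v is the weak derivative of u.


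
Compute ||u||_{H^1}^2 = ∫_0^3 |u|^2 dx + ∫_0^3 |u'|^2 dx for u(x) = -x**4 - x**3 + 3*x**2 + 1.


||u||_{H^1}^2 = 1051017/140

The H^1 norm (squared) on an interval (0, L) is
  ||u||_{H^1}^2 = ∫_0^L u(x)^2 dx + ∫_0^L u'(x)^2 dx.
Compute u'(x) = -4*x**3 - 3*x**2 + 6*x.
Then u(x)^2 = x**8 + 2*x**7 - 5*x**6 - 6*x**5 + 7*x**4 - 2*x**3 + 6*x**2 + 1 and u'(x)^2 = 16*x**6 + 24*x**5 - 39*x**4 - 36*x**3 + 36*x**2.
Integrate each monomial from 0 to 3 using ∫_0^3 c·x^n dx = c·3^(n+1)/(n+1):
  ∫_0^3 u(x)^2 dx = ∫_0^3 (x^8 + 2*x^7 - 5*x^6 - 6*x^5 + 7*x^4 - 2*x^3 + 6*x^2 + 1) dx. Term by term:
    ∫_0^3 x^8 dx = 2187;  ∫_0^3 2*x^7 dx = 6561/4;  ∫_0^3 -5*x^6 dx = -10935/7;
    ∫_0^3 -6*x^5 dx = -729;  ∫_0^3 7*x^4 dx = 1701/5;  ∫_0^3 -2*x^3 dx = -81/2;
    ∫_0^3 6*x^2 dx = 54;  ∫_0^3 1 dx = 3.
  Sum: 2187 + 6561/4 − 10935/7 − 729 + 1701/5 − 81/2 + 54 + 3 = 264993/140.
  ∫_0^3 u'(x)^2 dx = ∫_0^3 (16*x^6 + 24*x^5 - 39*x^4 - 36*x^3 + 36*x^2) dx. Term by term:
    ∫_0^3 16*x^6 dx = 34992/7;  ∫_0^3 24*x^5 dx = 2916;  ∫_0^3 -39*x^4 dx = -9477/5;
    ∫_0^3 -36*x^3 dx = -729;  ∫_0^3 36*x^2 dx = 324.
  Sum: 34992/7 + 2916 − 9477/5 − 729 + 324 = 196506/35.
Adding: ||u||_{H^1}^2 = 264993/140 + 196506/35 = 1051017/140.


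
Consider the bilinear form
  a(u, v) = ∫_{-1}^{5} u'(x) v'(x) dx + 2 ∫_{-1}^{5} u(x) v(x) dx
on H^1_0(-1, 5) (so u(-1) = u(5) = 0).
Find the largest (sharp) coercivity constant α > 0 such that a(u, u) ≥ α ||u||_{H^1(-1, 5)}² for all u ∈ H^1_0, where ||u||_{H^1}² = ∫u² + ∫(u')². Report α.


α = 1

Coercivity of a(·,·) on H^1_0(-1, 5) means a(u, u) ≥ α ||u||_{H^1}² for every u ∈ H^1_0.
The interval has length L = 6, and Poincaré/coercivity depend only on L. Here a(u, u) = ∫(u')² + (2)·∫u².
Here c = 2 ≥ 1, so a(u,u) = ∫(u')² + c∫u² ≥ ∫(u')² + ∫u² = ||u||_{H^1}², i.e. α = 1 works. No larger α is possible: a(u,u) ≥ α||u||_{H^1}² means (1−α)∫(u')² ≥ (α−c)∫u², and for the modes u_n = sin(nπ(x−x₀)/L) (x₀ the left endpoint) one has ∫u_n²/∫(u_n')² = (L/(nπ))² → 0, so a(u_n,u_n)/||u_n||_{H^1}² → 1. Hence the optimal constant is α = 1.
Therefore α = 1.


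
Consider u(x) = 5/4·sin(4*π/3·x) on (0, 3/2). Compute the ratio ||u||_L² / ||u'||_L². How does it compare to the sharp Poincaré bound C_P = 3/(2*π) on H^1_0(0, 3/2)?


||u||_L² / ||u'||_L² = 3/(4*π) < C_P = 3/(2*π).

u(x) = 5/4·sin(4*π/3·x), so u'(x) = 5*π*cos(4*π*x/3)/3.
Writing u(x) = A·sin(kπx/L) with A = 5/4 and k = 2, use ∫_0^L sin²(kπx/L) dx = L/2 and ∫_0^L cos²(kπx/L) dx = L/2.
u² = 25/16·sin²(4*π/3·x) and (u')² = 25*π^2/9·cos²(4*π/3·x), and each of sin², cos² integrates to L/2 = 3/4 over (0, 3/2).
∫_0^3/2 u² dx = 75/64, so ||u||_L² = 5*sqrt(3)/8.
∫_0^3/2 (u')² dx = 25*π^2/12, so ||u'||_L² = 5*sqrt(3)*π/6.
Ratio ||u||_L² / ||u'||_L² = 3/(4*π).
Sharp Poincaré constant on H^1_0(0, 3/2) is C_P = L/π = 3/(2*π), achieved by sin(2*π/3·x).
This is the k = 2 harmonic; the ratio L/(kπ) is strictly less than C_P = L/π, consistent with the sharp inequality ||u||_L² ≤ C_P ||u'||_L².


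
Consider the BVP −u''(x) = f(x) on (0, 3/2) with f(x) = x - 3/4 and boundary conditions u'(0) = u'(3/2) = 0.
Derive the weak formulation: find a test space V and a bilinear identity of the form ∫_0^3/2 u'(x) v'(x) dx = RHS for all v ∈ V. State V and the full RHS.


V = H^1(0, 3/2) (no boundary constraint on v; u is determined up to an additive constant); weak form: ∫_0^3/2 u'v' dx = ∫_0^3/2 (x - 3/4) v dx for all v ∈ V.

Multiply both sides by a test function v and integrate from 0 to 3/2:
  ∫_0^3/2 −u''(x) v(x) dx = ∫_0^3/2 f(x) v(x) dx.
Integrate the LHS by parts once:
  ∫_0^3/2 −u'' v dx = −[u'(x) v(x)]_0^3/2 + ∫_0^3/2 u'(x) v'(x) dx.
Thus ∫_0^3/2 u'(x) v'(x) dx = ∫_0^3/2 f(x) v(x) dx + [u'(x) v(x)]_0^3/2.
Choose V so that boundary terms are either known or forced to vanish.
u has homogeneous Neumann: u'(0) = u'(3/2) = 0. So [u' v]_0^3/2 = 0·v(3/2) − 0·v(0) = 0 for any v; take V = H^1(0, 3/2).
Weak formulation: find u (satisfying any essential BC) such that ∫_0^3/2 u'(x) v'(x) dx = ∫_0^3/2 f v dx for all v ∈ V (homogeneous Neumann, so boundary terms vanish).
Substituting f(x) = x - 3/4, the right-hand side is ∫_0^3/2 (x - 3/4) v dx.
Compatibility check (pure Neumann): taking v ≡ 1 ∈ V gives 0 = ∫_0^3/2 f dx + (0) − (0), i.e. ∫_0^3/2 f dx must equal u'(0) − u'(3/2) = 0. Indeed ∫_0^3/2 (x - 3/4) dx = 0, so the data are compatible. The solution is then unique only up to an additive constant (fix it e.g. by requiring ∫_0^3/2 u dx = 0).


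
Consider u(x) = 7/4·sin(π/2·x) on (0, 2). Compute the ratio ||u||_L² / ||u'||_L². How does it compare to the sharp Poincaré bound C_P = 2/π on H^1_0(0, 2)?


||u||_L² / ||u'||_L² = 2/π = C_P.

u(x) = 7/4·sin(π/2·x), so u'(x) = 7*π*cos(π*x/2)/8.
Writing u(x) = A·sin(kπx/L) with A = 7/4 and k = 1, use ∫_0^L sin²(kπx/L) dx = L/2 and ∫_0^L cos²(kπx/L) dx = L/2.
u² = 49/16·sin²(π/2·x) and (u')² = 49*π^2/64·cos²(π/2·x), and each of sin², cos² integrates to L/2 = 1 over (0, 2).
∫_0^2 u² dx = 49/16, so ||u||_L² = 7/4.
∫_0^2 (u')² dx = 49*π^2/64, so ||u'||_L² = 7*π/8.
Ratio ||u||_L² / ||u'||_L² = 2/π.
Sharp Poincaré constant on H^1_0(0, 2) is C_P = L/π = 2/π, achieved by sin(π/2·x).
This is the k = 1 eigenfunction (up to amplitude), so the ratio equals the sharp Poincaré constant exactly.


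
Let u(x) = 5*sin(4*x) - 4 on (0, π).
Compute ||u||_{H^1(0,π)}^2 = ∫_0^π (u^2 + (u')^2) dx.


||u||_{H^1(0,π)}^2 = 457*π/2

u'(x) = 20*cos(4*x).
Expand u² and (u')² and integrate term by term on (0, π), using: for integers n ≥ 1, ∫_0^π sin²(nx) dx = ∫_0^π cos²(nx) dx = π/2; for n ≠ n', ∫_0^π sin(nx)sin(n'x) dx = ∫_0^π cos(nx)cos(n'x) dx = 0; and by product-to-sum, ∫_0^π sin(nx)cos(n'x) dx = ½∫_0^π [sin((n+n')x) + sin((n−n')x)] dx, which is 0 when n+n' is even and 2n/(n²−n'²) when n+n' is odd (it need not vanish on (0, π)). For the constant mode: ∫_0^π 1 dx = π, ∫_0^π cos(nx) dx = 0, ∫_0^π sin(nx) dx = (1−(−1)^n)/n.
  u² squared terms: (-4)²·∫1 dx = 16·π = 16*π;  (5)²·∫sin(4x)² dx = 25·π/2 = 25*π/2.
  u² cross terms: 2·(-4)·(5)·∫1·sin(4x) dx = -40·(0) = 0.
  So ∫_0^π u² dx = 16*π + 25*π/2 + 0 = 57*π/2.
  (u')² squared terms: (20)²·∫cos(4x)² dx = 400·π/2 = 200*π.
  So ∫_0^π (u')² dx = 200*π.
||u||_{H^1}^2 = (57*π/2) + (200*π) = 457*π/2.


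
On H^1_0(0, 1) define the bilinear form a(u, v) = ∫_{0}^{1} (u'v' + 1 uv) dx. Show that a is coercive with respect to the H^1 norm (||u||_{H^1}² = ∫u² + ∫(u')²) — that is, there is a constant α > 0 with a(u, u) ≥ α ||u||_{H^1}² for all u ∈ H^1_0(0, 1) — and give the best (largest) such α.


α = 1

Coercivity of a(·,·) on H^1_0(0, 1) means a(u, u) ≥ α ||u||_{H^1}² for every u ∈ H^1_0.
The interval has length L = 1, and Poincaré/coercivity depend only on L. Here a(u, u) = ∫(u')² + (1)·∫u².
Here c = 1 ≥ 1, so a(u,u) = ∫(u')² + c∫u² ≥ ∫(u')² + ∫u² = ||u||_{H^1}², i.e. α = 1 works. No larger α is possible: a(u,u) ≥ α||u||_{H^1}² means (1−α)∫(u')² ≥ (α−c)∫u², and for the modes u_n = sin(nπ(x−x₀)/L) (x₀ the left endpoint) one has ∫u_n²/∫(u_n')² = (L/(nπ))² → 0, so a(u_n,u_n)/||u_n||_{H^1}² → 1. Hence the optimal constant is α = 1.
Therefore α = 1.


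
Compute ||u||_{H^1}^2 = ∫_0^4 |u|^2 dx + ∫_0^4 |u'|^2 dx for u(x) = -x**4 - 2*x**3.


||u||_{H^1}^2 = 46886912/315

The H^1 norm (squared) on an interval (0, L) is
  ||u||_{H^1}^2 = ∫_0^L u(x)^2 dx + ∫_0^L u'(x)^2 dx.
Compute u'(x) = -4*x**3 - 6*x**2.
Then u(x)^2 = x**8 + 4*x**7 + 4*x**6 and u'(x)^2 = 16*x**6 + 48*x**5 + 36*x**4.
Integrate each monomial from 0 to 4 using ∫_0^4 c·x^n dx = c·4^(n+1)/(n+1):
  ∫_0^4 u(x)^2 dx = ∫_0^4 (x^8 + 4*x^7 + 4*x^6) dx. Term by term:
    ∫_0^4 x^8 dx = 262144/9;  ∫_0^4 4*x^7 dx = 32768;  ∫_0^4 4*x^6 dx = 65536/7.
  Sum: 262144/9 + 32768 + 65536/7 = 4489216/63.
  ∫_0^4 u'(x)^2 dx = ∫_0^4 (16*x^6 + 48*x^5 + 36*x^4) dx. Term by term:
    ∫_0^4 16*x^6 dx = 262144/7;  ∫_0^4 48*x^5 dx = 32768;  ∫_0^4 36*x^4 dx = 36864/5.
  Sum: 262144/7 + 32768 + 36864/5 = 2715648/35.
Adding: ||u||_{H^1}^2 = 4489216/63 + 2715648/35 = 46886912/315.


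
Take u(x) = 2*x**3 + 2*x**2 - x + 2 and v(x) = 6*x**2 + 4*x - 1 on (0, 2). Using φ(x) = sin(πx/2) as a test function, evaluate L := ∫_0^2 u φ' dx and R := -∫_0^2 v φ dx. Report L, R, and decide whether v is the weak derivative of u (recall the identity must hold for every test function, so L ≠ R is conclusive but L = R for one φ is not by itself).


LHS = -60/π + 192/π^3, RHS = -60/π + 192/π^3. Yes, v = u' weakly.

u(x) = 2*x**3 + 2*x**2 - x + 2, classical derivative u'(x) = 6*x**2 + 4*x - 1.
φ(x) = sin(πx/2), so φ'(x) = π*cos(π*x/2)/2.
Note φ(0) = φ(2) = 0, so the boundary term u·φ vanishes.
LHS = ∫_0^2 u(x) φ'(x) dx = ∫_0^2 (π*x^3*cos(π*x/2) + π*x^2*cos(π*x/2) - π*x*cos(π*x/2)/2 + π*cos(π*x/2)) dx. Term by term:
  ∫_0^2 π*cos(π*x/2) dx = 0;  ∫_0^2 π*x^2*cos(π*x/2) dx = -16/π;  ∫_0^2 π*x^3*cos(π*x/2) dx = -48/π + 192/π^3;
  ∫_0^2 -π*x*cos(π*x/2)/2 dx = 4/π.
Sum: 0 − 16/π + -48/π + 192/π^3 + 4/π = -60/π + 192/π^3.
So LHS = -60/π + 192/π^3.
∫_0^2 v(x) φ(x) dx = ∫_0^2 (6*x^2*sin(π*x/2) + 4*x*sin(π*x/2) - sin(π*x/2)) dx. Term by term:
  ∫_0^2 -sin(π*x/2) dx = -4/π;  ∫_0^2 4*x*sin(π*x/2) dx = 16/π;  ∫_0^2 6*x^2*sin(π*x/2) dx = -192/π^3 + 48/π.
Sum: -4/π + 16/π + -192/π^3 + 48/π = -192/π^3 + 60/π.
So RHS = -∫_0^2 v(x) φ(x) dx = -60/π + 192/π^3.
LHS = RHS, so the identity holds for this test φ.
Moreover u is smooth here and v(x) = u'(x) = 6*x**2 + 4*x - 1 pointwise, so the identity holds for every test function. Hence v is the weak derivative of u.
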